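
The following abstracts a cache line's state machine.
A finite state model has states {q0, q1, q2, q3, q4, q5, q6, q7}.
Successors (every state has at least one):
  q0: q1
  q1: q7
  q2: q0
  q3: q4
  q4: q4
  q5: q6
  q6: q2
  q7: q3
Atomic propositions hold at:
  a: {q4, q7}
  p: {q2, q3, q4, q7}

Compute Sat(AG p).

{q3, q4, q7}

AG p: greatest fixpoint, start Z0 = {q2, q3, q4, q7}, keep only states in Sat with every successor in Z. Z1 = {q3, q4, q7}; fixed.
Sat(AG p) = {q3, q4, q7}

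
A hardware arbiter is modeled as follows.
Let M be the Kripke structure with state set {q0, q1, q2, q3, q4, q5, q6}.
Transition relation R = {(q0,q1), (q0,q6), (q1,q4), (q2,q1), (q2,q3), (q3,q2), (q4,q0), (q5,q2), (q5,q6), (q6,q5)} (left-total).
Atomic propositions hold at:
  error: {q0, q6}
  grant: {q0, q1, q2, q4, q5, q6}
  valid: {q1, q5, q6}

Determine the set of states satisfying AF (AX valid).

{q0, q1, q4, q6}

Sat(AX valid) = {s : every successor in {q1, q5, q6}} = {q0, q6}
AF (AX valid): least fixpoint, start Z0 = {q0, q6}, add states with every successor in Z. Z1 = {q0, q4, q6}; Z2 = {q0, q1, q4, q6}; fixed.
Sat(AF (AX valid)) = {q0, q1, q4, q6}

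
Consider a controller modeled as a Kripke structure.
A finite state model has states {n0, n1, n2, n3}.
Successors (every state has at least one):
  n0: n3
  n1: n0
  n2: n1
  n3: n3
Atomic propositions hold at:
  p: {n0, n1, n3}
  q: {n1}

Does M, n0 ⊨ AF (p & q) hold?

No

Sat(p & q) = {n1}
AF (p & q): least fixpoint, start Z0 = {n1}, add states with every successor in Z. Z1 = {n1, n2}; fixed.
Sat(AF (p & q)) = {n1, n2}
n0 ∉ Sat(AF (p & q)) = {n1, n2}, so the formula does not hold at n0.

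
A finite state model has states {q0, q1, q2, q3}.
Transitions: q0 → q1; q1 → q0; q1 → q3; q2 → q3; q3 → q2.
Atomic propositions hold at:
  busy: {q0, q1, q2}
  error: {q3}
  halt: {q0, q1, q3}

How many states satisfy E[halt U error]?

E[halt U error]: least fixpoint, start Z0 = Sat(error) = {q3}, add states in Sat(halt) with some successor in Z. Z1 = {q1, q3}; Z2 = {q0, q1, q3}; fixed.
Sat(E[halt U error]) = {q0, q1, q3}
|Sat(E[halt U error])| = |{q0, q1, q3}| = 3.

3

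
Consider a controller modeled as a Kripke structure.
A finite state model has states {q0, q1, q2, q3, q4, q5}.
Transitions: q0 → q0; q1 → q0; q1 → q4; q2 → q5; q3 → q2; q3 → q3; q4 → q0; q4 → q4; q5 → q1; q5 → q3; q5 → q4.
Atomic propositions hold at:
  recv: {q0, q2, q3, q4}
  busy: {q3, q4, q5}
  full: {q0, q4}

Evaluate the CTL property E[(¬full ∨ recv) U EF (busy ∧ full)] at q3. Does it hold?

Sat(¬full) = {q1, q2, q3, q5}
Sat(¬full ∨ recv) = {q0, q1, q2, q3, q4, q5}
Sat(busy ∧ full) = {q4}
EF (busy ∧ full): least fixpoint, start Z0 = {q4}, add states with some successor in Z. Z1 = {q1, q4, q5}; Z2 = {q1, q2, q4, q5}; Z3 = {q1, q2, q3, q4, q5}; fixed.
Sat(EF (busy ∧ full)) = {q1, q2, q3, q4, q5}
E[(¬full ∨ recv) U EF (busy ∧ full)]: least fixpoint, start Z0 = Sat(EF (busy ∧ full)) = {q1, q2, q3, q4, q5}, add states in Sat(¬full ∨ recv) with some successor in Z. Already a fixed point.
Sat(E[(¬full ∨ recv) U EF (busy ∧ full)]) = {q1, q2, q3, q4, q5}
q3 ∈ Sat(E[(¬full ∨ recv) U EF (busy ∧ full)]) = {q1, q2, q3, q4, q5}, so the formula holds at q3.

Yes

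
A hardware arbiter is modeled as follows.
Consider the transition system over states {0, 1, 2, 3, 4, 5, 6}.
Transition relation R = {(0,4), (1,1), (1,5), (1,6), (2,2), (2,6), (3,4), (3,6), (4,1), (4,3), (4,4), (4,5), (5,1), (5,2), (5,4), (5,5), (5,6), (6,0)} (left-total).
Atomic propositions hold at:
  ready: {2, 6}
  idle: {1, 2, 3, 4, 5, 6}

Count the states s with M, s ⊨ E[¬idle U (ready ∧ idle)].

2

Sat(¬idle) = {0}
Sat(ready ∧ idle) = {2, 6}
E[¬idle U (ready ∧ idle)]: least fixpoint, start Z0 = Sat((ready ∧ idle)) = {2, 6}, add states in Sat(¬idle) with some successor in Z. Already a fixed point.
Sat(E[¬idle U (ready ∧ idle)]) = {2, 6}
|Sat(E[¬idle U (ready ∧ idle)])| = |{2, 6}| = 2.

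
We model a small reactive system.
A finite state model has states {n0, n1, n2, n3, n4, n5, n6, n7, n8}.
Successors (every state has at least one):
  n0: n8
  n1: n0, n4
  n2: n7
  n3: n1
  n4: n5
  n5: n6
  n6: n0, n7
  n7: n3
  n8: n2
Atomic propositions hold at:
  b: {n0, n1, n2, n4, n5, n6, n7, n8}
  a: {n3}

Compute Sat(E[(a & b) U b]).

{n0, n1, n2, n4, n5, n6, n7, n8}

Sat(a & b) = ∅
E[(a & b) U b]: least fixpoint, start Z0 = Sat(b) = {n0, n1, n2, n4, n5, n6, n7, n8}, add states in Sat(a & b) with some successor in Z. Already a fixed point.
Sat(E[(a & b) U b]) = {n0, n1, n2, n4, n5, n6, n7, n8}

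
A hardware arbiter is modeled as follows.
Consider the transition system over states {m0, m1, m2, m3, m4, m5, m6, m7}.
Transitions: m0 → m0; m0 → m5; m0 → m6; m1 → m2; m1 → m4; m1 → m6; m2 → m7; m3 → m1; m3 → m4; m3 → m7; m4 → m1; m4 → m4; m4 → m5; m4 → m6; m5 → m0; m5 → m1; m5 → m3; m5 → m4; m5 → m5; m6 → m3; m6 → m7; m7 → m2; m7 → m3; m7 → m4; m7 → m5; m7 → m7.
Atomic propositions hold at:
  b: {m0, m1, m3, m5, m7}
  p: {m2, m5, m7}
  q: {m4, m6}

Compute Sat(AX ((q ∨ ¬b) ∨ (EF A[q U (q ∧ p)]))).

{m1}

Sat(¬b) = {m2, m4, m6}
Sat(q ∨ ¬b) = {m2, m4, m6}
Sat(q ∧ p) = ∅
A[q U (q ∧ p)]: least fixpoint, start Z0 = Sat((q ∧ p)) = ∅, add states in Sat(q) with every successor in Z. Already a fixed point.
Sat(A[q U (q ∧ p)]) = ∅
EF A[q U (q ∧ p)]: least fixpoint, start Z0 = ∅, add states with some successor in Z. Already a fixed point.
Sat(EF A[q U (q ∧ p)]) = ∅
Sat((q ∨ ¬b) ∨ (EF A[q U (q ∧ p)])) = {m2, m4, m6}
Sat(AX ((q ∨ ¬b) ∨ (EF A[q U (q ∧ p)]))) = {s : every successor in {m2, m4, m6}} = {m1}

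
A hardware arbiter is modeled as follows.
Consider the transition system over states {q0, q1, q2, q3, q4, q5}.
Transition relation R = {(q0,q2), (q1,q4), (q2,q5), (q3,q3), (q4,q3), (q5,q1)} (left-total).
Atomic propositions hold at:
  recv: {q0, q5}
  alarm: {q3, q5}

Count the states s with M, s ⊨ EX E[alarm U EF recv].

EF recv: least fixpoint, start Z0 = {q0, q5}, add states with some successor in Z. Z1 = {q0, q2, q5}; fixed.
Sat(EF recv) = {q0, q2, q5}
E[alarm U EF recv]: least fixpoint, start Z0 = Sat(EF recv) = {q0, q2, q5}, add states in Sat(alarm) with some successor in Z. Already a fixed point.
Sat(E[alarm U EF recv]) = {q0, q2, q5}
Sat(EX E[alarm U EF recv]) = {s : some successor in {q0, q2, q5}} = {q0, q2}
|Sat(EX E[alarm U EF recv])| = |{q0, q2}| = 2.

2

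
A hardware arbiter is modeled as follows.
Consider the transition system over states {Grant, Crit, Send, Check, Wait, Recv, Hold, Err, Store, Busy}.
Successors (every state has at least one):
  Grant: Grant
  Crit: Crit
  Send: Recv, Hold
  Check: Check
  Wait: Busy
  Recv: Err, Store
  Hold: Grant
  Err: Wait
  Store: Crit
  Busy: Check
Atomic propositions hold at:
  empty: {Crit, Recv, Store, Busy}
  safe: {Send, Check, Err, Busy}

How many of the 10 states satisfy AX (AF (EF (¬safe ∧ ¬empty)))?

4

Sat(¬safe) = {Grant, Crit, Wait, Recv, Hold, Store}
Sat(¬empty) = {Grant, Send, Check, Wait, Hold, Err}
Sat(¬safe ∧ ¬empty) = {Grant, Wait, Hold}
EF (¬safe ∧ ¬empty): least fixpoint, start Z0 = {Grant, Wait, Hold}, add states with some successor in Z. Z1 = {Grant, Send, Wait, Hold, Err}; Z2 = {Grant, Send, Wait, Recv, Hold, Err}; fixed.
Sat(EF (¬safe ∧ ¬empty)) = {Grant, Send, Wait, Recv, Hold, Err}
AF (EF (¬safe ∧ ¬empty)): least fixpoint, start Z0 = {Grant, Send, Wait, Recv, Hold, Err}, add states with every successor in Z. Already a fixed point.
Sat(AF (EF (¬safe ∧ ¬empty))) = {Grant, Send, Wait, Recv, Hold, Err}
Sat(AX (AF (EF (¬safe ∧ ¬empty)))) = {s : every successor in {Grant, Send, Wait, Recv, Hold, Err}} = {Grant, Send, Hold, Err}
|Sat(AX (AF (EF (¬safe ∧ ¬empty))))| = |{Grant, Send, Hold, Err}| = 4.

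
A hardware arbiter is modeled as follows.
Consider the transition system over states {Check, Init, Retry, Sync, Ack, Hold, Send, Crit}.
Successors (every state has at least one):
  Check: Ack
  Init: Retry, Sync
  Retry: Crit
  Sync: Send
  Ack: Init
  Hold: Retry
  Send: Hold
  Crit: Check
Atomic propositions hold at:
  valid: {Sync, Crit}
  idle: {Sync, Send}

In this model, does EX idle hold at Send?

Sat(EX idle) = {s : some successor in {Sync, Send}} = {Init, Sync}
Send ∉ Sat(EX idle) = {Init, Sync}, so the formula does not hold at Send.

No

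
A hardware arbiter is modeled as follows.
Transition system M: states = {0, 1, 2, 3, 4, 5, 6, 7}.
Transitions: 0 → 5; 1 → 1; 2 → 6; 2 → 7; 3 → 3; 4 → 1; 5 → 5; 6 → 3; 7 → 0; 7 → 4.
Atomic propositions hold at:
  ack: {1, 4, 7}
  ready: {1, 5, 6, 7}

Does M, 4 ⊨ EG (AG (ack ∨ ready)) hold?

Yes

Sat(ack ∨ ready) = {1, 4, 5, 6, 7}
AG (ack ∨ ready): greatest fixpoint, start Z0 = {1, 4, 5, 6, 7}, keep only states in Sat with every successor in Z. Z1 = {1, 4, 5}; fixed.
Sat(AG (ack ∨ ready)) = {1, 4, 5}
EG (AG (ack ∨ ready)): greatest fixpoint, start Z0 = {1, 4, 5}, keep only states in Sat with some successor in Z. Already a fixed point.
Sat(EG (AG (ack ∨ ready))) = {1, 4, 5}
4 ∈ Sat(EG (AG (ack ∨ ready))) = {1, 4, 5}, so the formula holds at 4.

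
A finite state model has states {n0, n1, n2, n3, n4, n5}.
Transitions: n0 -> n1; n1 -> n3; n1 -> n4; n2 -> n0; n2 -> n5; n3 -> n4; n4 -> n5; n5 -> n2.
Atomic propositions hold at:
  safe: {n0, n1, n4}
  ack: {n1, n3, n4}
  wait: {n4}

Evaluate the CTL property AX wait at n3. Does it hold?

Yes

Sat(AX wait) = {s : every successor in {n4}} = {n3}
n3 ∈ Sat(AX wait) = {n3}, so the formula holds at n3.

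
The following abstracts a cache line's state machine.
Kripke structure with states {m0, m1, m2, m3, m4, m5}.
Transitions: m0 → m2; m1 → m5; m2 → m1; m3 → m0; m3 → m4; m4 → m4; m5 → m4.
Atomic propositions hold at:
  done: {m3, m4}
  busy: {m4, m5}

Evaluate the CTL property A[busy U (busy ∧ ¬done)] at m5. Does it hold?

Sat(¬done) = {m0, m1, m2, m5}
Sat(busy ∧ ¬done) = {m5}
A[busy U (busy ∧ ¬done)]: least fixpoint, start Z0 = Sat((busy ∧ ¬done)) = {m5}, add states in Sat(busy) with every successor in Z. Already a fixed point.
Sat(A[busy U (busy ∧ ¬done)]) = {m5}
m5 ∈ Sat(A[busy U (busy ∧ ¬done)]) = {m5}, so the formula holds at m5.

Yes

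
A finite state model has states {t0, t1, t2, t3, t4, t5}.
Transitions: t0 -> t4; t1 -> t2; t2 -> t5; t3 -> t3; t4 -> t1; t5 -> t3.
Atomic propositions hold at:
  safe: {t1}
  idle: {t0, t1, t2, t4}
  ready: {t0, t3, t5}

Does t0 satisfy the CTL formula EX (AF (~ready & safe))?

Yes

Sat(~ready) = {t1, t2, t4}
Sat(~ready & safe) = {t1}
AF (~ready & safe): least fixpoint, start Z0 = {t1}, add states with every successor in Z. Z1 = {t1, t4}; Z2 = {t0, t1, t4}; fixed.
Sat(AF (~ready & safe)) = {t0, t1, t4}
Sat(EX (AF (~ready & safe))) = {s : some successor in {t0, t1, t4}} = {t0, t4}
t0 ∈ Sat(EX (AF (~ready & safe))) = {t0, t4}, so the formula holds at t0.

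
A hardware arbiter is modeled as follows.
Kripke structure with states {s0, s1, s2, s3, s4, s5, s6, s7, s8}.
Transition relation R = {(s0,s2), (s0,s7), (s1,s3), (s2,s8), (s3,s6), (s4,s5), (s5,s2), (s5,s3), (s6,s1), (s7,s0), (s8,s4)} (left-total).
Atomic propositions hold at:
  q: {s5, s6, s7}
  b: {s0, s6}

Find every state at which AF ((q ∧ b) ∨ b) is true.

Sat(q ∧ b) = {s6}
Sat((q ∧ b) ∨ b) = {s0, s6}
AF ((q ∧ b) ∨ b): least fixpoint, start Z0 = {s0, s6}, add states with every successor in Z. Z1 = {s0, s3, s6, s7}; Z2 = {s0, s1, s3, s6, s7}; fixed.
Sat(AF ((q ∧ b) ∨ b)) = {s0, s1, s3, s6, s7}

{s0, s1, s3, s6, s7}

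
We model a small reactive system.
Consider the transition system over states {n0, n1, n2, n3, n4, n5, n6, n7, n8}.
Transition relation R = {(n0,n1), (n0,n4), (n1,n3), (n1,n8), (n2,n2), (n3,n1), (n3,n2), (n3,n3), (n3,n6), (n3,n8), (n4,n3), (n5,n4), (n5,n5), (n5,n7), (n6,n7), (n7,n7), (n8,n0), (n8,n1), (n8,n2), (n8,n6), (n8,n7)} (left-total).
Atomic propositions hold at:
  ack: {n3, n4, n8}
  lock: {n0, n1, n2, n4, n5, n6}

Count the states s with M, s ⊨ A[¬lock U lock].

6

Sat(¬lock) = {n3, n7, n8}
A[¬lock U lock]: least fixpoint, start Z0 = Sat(lock) = {n0, n1, n2, n4, n5, n6}, add states in Sat(¬lock) with every successor in Z. Already a fixed point.
Sat(A[¬lock U lock]) = {n0, n1, n2, n4, n5, n6}
|Sat(A[¬lock U lock])| = |{n0, n1, n2, n4, n5, n6}| = 6.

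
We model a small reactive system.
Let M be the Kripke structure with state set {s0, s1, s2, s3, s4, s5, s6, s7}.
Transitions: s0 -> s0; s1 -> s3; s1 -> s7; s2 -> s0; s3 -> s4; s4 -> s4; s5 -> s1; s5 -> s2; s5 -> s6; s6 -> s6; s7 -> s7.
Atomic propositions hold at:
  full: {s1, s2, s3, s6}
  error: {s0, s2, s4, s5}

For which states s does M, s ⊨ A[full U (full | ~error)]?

{s1, s2, s3, s6, s7}

Sat(~error) = {s1, s3, s6, s7}
Sat(full | ~error) = {s1, s2, s3, s6, s7}
A[full U (full | ~error)]: least fixpoint, start Z0 = Sat((full | ~error)) = {s1, s2, s3, s6, s7}, add states in Sat(full) with every successor in Z. Already a fixed point.
Sat(A[full U (full | ~error)]) = {s1, s2, s3, s6, s7}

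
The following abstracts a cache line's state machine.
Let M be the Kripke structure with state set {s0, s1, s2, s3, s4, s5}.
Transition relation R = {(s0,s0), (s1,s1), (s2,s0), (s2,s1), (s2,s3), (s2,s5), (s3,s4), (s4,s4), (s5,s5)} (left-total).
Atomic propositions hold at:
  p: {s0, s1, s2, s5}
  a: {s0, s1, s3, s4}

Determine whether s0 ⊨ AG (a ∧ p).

Sat(a ∧ p) = {s0, s1}
AG (a ∧ p): greatest fixpoint, start Z0 = {s0, s1}, keep only states in Sat with every successor in Z. Already a fixed point.
Sat(AG (a ∧ p)) = {s0, s1}
s0 ∈ Sat(AG (a ∧ p)) = {s0, s1}, so the formula holds at s0.

Yes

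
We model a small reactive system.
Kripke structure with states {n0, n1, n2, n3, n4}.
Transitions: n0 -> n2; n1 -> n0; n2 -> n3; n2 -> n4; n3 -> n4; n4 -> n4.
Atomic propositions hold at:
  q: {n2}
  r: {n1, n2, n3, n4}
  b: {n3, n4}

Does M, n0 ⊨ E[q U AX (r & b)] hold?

No

Sat(r & b) = {n3, n4}
Sat(AX (r & b)) = {s : every successor in {n3, n4}} = {n2, n3, n4}
E[q U AX (r & b)]: least fixpoint, start Z0 = Sat(AX (r & b)) = {n2, n3, n4}, add states in Sat(q) with some successor in Z. Already a fixed point.
Sat(E[q U AX (r & b)]) = {n2, n3, n4}
n0 ∉ Sat(E[q U AX (r & b)]) = {n2, n3, n4}, so the formula does not hold at n0.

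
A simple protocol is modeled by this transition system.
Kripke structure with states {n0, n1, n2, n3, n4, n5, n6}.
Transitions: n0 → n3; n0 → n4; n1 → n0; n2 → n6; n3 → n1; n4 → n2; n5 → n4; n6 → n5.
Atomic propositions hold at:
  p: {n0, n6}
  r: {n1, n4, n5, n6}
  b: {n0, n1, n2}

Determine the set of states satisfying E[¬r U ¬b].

{n0, n2, n3, n4, n5, n6}

Sat(¬r) = {n0, n2, n3}
Sat(¬b) = {n3, n4, n5, n6}
E[¬r U ¬b]: least fixpoint, start Z0 = Sat(¬b) = {n3, n4, n5, n6}, add states in Sat(¬r) with some successor in Z. Z1 = {n0, n2, n3, n4, n5, n6}; fixed.
Sat(E[¬r U ¬b]) = {n0, n2, n3, n4, n5, n6}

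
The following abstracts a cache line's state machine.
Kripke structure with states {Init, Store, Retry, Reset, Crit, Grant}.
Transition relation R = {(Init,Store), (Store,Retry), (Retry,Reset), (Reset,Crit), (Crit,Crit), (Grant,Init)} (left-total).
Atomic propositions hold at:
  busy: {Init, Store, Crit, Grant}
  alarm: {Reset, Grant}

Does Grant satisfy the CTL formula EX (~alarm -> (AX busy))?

Yes

Sat(~alarm) = {Init, Store, Retry, Crit}
Sat(AX busy) = {s : every successor in {Init, Store, Crit, Grant}} = {Init, Reset, Crit, Grant}
Sat(~alarm -> (AX busy)) = {Init, Reset, Crit, Grant}
Sat(EX (~alarm -> (AX busy))) = {s : some successor in {Init, Reset, Crit, Grant}} = {Retry, Reset, Crit, Grant}
Grant ∈ Sat(EX (~alarm -> (AX busy))) = {Retry, Reset, Crit, Grant}, so the formula holds at Grant.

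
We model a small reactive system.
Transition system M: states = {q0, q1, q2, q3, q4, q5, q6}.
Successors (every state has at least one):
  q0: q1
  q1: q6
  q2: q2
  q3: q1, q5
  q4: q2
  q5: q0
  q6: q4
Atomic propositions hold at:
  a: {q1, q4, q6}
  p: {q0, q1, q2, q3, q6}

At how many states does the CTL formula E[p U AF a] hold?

AF a: least fixpoint, start Z0 = {q1, q4, q6}, add states with every successor in Z. Z1 = {q0, q1, q4, q6}; Z2 = {q0, q1, q4, q5, q6}; Z3 = {q0, q1, q3, q4, q5, q6}; fixed.
Sat(AF a) = {q0, q1, q3, q4, q5, q6}
E[p U AF a]: least fixpoint, start Z0 = Sat(AF a) = {q0, q1, q3, q4, q5, q6}, add states in Sat(p) with some successor in Z. Already a fixed point.
Sat(E[p U AF a]) = {q0, q1, q3, q4, q5, q6}
|Sat(E[p U AF a])| = |{q0, q1, q3, q4, q5, q6}| = 6.

6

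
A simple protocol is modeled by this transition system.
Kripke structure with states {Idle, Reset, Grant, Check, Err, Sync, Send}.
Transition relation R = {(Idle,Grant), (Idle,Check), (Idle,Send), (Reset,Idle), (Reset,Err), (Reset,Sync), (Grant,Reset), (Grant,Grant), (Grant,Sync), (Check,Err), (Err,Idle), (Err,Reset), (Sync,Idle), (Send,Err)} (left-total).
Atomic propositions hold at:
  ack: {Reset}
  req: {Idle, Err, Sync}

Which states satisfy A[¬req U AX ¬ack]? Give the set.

{Idle, Reset, Check, Sync, Send}

Sat(¬req) = {Reset, Grant, Check, Send}
Sat(¬ack) = {Idle, Grant, Check, Err, Sync, Send}
Sat(AX ¬ack) = {s : every successor in {Idle, Grant, Check, Err, Sync, Send}} = {Idle, Reset, Check, Sync, Send}
A[¬req U AX ¬ack]: least fixpoint, start Z0 = Sat(AX ¬ack) = {Idle, Reset, Check, Sync, Send}, add states in Sat(¬req) with every successor in Z. Already a fixed point.
Sat(A[¬req U AX ¬ack]) = {Idle, Reset, Check, Sync, Send}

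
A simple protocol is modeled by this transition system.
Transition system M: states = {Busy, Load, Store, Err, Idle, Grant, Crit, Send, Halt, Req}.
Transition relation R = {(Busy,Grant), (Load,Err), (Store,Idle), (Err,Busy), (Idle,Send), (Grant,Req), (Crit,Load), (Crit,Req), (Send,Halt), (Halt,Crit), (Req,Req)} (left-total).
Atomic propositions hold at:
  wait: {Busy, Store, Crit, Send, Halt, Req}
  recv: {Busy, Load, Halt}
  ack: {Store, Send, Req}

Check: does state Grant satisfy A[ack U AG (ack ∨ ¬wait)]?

Yes

Sat(¬wait) = {Load, Err, Idle, Grant}
Sat(ack ∨ ¬wait) = {Load, Store, Err, Idle, Grant, Send, Req}
AG (ack ∨ ¬wait): greatest fixpoint, start Z0 = {Load, Store, Err, Idle, Grant, Send, Req}, keep only states in Sat with every successor in Z. Z1 = {Load, Store, Idle, Grant, Req}; Z2 = {Store, Grant, Req}; Z3 = {Grant, Req}; fixed.
Sat(AG (ack ∨ ¬wait)) = {Grant, Req}
A[ack U AG (ack ∨ ¬wait)]: least fixpoint, start Z0 = Sat(AG (ack ∨ ¬wait)) = {Grant, Req}, add states in Sat(ack) with every successor in Z. Already a fixed point.
Sat(A[ack U AG (ack ∨ ¬wait)]) = {Grant, Req}
Grant ∈ Sat(A[ack U AG (ack ∨ ¬wait)]) = {Grant, Req}, so the formula holds at Grant.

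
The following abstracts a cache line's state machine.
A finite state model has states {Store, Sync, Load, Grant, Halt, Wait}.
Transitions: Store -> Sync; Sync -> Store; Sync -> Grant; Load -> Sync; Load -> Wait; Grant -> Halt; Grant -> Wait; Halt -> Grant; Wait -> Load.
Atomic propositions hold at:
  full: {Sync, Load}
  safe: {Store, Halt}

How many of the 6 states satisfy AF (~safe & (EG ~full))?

2

Sat(~safe) = {Sync, Load, Grant, Wait}
Sat(~full) = {Store, Grant, Halt, Wait}
EG ~full: greatest fixpoint, start Z0 = {Store, Grant, Halt, Wait}, keep only states in Sat with some successor in Z. Z1 = {Grant, Halt}; fixed.
Sat(EG ~full) = {Grant, Halt}
Sat(~safe & (EG ~full)) = {Grant}
AF (~safe & (EG ~full)): least fixpoint, start Z0 = {Grant}, add states with every successor in Z. Z1 = {Grant, Halt}; fixed.
Sat(AF (~safe & (EG ~full))) = {Grant, Halt}
|Sat(AF (~safe & (EG ~full)))| = |{Grant, Halt}| = 2.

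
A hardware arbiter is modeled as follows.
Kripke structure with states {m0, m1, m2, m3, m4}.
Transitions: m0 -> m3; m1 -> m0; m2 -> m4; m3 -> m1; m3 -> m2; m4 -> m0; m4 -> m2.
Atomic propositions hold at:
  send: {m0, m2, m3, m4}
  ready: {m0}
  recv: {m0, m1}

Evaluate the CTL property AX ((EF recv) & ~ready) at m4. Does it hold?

EF recv: least fixpoint, start Z0 = {m0, m1}, add states with some successor in Z. Z1 = {m0, m1, m3, m4}; Z2 = {m0, m1, m2, m3, m4}; fixed.
Sat(EF recv) = {m0, m1, m2, m3, m4}
Sat(~ready) = {m1, m2, m3, m4}
Sat((EF recv) & ~ready) = {m1, m2, m3, m4}
Sat(AX ((EF recv) & ~ready)) = {s : every successor in {m1, m2, m3, m4}} = {m0, m2, m3}
m4 ∉ Sat(AX ((EF recv) & ~ready)) = {m0, m2, m3}, so the formula does not hold at m4.

No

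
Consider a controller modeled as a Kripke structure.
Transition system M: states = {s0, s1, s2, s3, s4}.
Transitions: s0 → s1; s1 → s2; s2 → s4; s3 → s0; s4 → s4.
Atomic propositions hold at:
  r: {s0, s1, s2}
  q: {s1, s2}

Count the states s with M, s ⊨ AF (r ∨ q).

Sat(r ∨ q) = {s0, s1, s2}
AF (r ∨ q): least fixpoint, start Z0 = {s0, s1, s2}, add states with every successor in Z. Z1 = {s0, s1, s2, s3}; fixed.
Sat(AF (r ∨ q)) = {s0, s1, s2, s3}
|Sat(AF (r ∨ q))| = |{s0, s1, s2, s3}| = 4.

4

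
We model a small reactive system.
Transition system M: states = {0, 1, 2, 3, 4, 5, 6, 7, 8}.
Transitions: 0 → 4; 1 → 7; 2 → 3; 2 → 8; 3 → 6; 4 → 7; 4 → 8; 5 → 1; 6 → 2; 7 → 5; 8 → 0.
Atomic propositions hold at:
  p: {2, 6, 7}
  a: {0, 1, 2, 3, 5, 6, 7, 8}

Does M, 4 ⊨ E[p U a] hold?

E[p U a]: least fixpoint, start Z0 = Sat(a) = {0, 1, 2, 3, 5, 6, 7, 8}, add states in Sat(p) with some successor in Z. Already a fixed point.
Sat(E[p U a]) = {0, 1, 2, 3, 5, 6, 7, 8}
4 ∉ Sat(E[p U a]) = {0, 1, 2, 3, 5, 6, 7, 8}, so the formula does not hold at 4.

No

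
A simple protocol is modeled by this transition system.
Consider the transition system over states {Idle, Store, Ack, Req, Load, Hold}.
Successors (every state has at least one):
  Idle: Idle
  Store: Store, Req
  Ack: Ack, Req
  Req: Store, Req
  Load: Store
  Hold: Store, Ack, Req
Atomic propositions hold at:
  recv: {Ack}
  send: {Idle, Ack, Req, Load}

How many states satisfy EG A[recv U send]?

A[recv U send]: least fixpoint, start Z0 = Sat(send) = {Idle, Ack, Req, Load}, add states in Sat(recv) with every successor in Z. Already a fixed point.
Sat(A[recv U send]) = {Idle, Ack, Req, Load}
EG A[recv U send]: greatest fixpoint, start Z0 = {Idle, Ack, Req, Load}, keep only states in Sat with some successor in Z. Z1 = {Idle, Ack, Req}; fixed.
Sat(EG A[recv U send]) = {Idle, Ack, Req}
|Sat(EG A[recv U send])| = |{Idle, Ack, Req}| = 3.

3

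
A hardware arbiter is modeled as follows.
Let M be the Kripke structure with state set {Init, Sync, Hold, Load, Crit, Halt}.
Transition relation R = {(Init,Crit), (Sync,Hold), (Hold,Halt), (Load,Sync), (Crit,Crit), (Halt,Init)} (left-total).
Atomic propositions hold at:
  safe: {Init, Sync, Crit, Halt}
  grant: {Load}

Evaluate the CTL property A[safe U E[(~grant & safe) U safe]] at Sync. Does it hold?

Yes

Sat(~grant) = {Init, Sync, Hold, Crit, Halt}
Sat(~grant & safe) = {Init, Sync, Crit, Halt}
E[(~grant & safe) U safe]: least fixpoint, start Z0 = Sat(safe) = {Init, Sync, Crit, Halt}, add states in Sat(~grant & safe) with some successor in Z. Already a fixed point.
Sat(E[(~grant & safe) U safe]) = {Init, Sync, Crit, Halt}
A[safe U E[(~grant & safe) U safe]]: least fixpoint, start Z0 = Sat(E[(~grant & safe) U safe]) = {Init, Sync, Crit, Halt}, add states in Sat(safe) with every successor in Z. Already a fixed point.
Sat(A[safe U E[(~grant & safe) U safe]]) = {Init, Sync, Crit, Halt}
Sync ∈ Sat(A[safe U E[(~grant & safe) U safe]]) = {Init, Sync, Crit, Halt}, so the formula holds at Sync.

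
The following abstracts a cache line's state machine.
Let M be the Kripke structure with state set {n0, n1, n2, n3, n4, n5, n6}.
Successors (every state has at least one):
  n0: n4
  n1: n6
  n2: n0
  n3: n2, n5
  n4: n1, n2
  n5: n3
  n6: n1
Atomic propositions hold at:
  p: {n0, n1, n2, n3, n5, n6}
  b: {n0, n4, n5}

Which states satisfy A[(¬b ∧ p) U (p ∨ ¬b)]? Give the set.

Sat(¬b) = {n1, n2, n3, n6}
Sat(¬b ∧ p) = {n1, n2, n3, n6}
Sat(p ∨ ¬b) = {n0, n1, n2, n3, n5, n6}
A[(¬b ∧ p) U (p ∨ ¬b)]: least fixpoint, start Z0 = Sat((p ∨ ¬b)) = {n0, n1, n2, n3, n5, n6}, add states in Sat(¬b ∧ p) with every successor in Z. Already a fixed point.
Sat(A[(¬b ∧ p) U (p ∨ ¬b)]) = {n0, n1, n2, n3, n5, n6}

{n0, n1, n2, n3, n5, n6}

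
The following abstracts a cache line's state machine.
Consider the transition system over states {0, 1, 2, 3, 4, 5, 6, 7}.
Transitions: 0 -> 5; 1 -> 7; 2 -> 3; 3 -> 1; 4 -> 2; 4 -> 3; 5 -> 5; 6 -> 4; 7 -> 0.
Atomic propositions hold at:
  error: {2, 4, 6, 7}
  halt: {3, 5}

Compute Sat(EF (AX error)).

{1, 2, 3, 4, 6}

Sat(AX error) = {s : every successor in {2, 4, 6, 7}} = {1, 6}
EF (AX error): least fixpoint, start Z0 = {1, 6}, add states with some successor in Z. Z1 = {1, 3, 6}; Z2 = {1, 2, 3, 4, 6}; fixed.
Sat(EF (AX error)) = {1, 2, 3, 4, 6}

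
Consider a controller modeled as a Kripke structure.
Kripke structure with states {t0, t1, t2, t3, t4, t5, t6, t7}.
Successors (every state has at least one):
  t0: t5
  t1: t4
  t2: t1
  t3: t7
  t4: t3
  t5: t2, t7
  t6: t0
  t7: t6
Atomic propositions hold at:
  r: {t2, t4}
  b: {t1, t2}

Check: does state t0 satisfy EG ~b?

Yes

Sat(~b) = {t0, t3, t4, t5, t6, t7}
EG ~b: greatest fixpoint, start Z0 = {t0, t3, t4, t5, t6, t7}, keep only states in Sat with some successor in Z. Already a fixed point.
Sat(EG ~b) = {t0, t3, t4, t5, t6, t7}
t0 ∈ Sat(EG ~b) = {t0, t3, t4, t5, t6, t7}, so the formula holds at t0.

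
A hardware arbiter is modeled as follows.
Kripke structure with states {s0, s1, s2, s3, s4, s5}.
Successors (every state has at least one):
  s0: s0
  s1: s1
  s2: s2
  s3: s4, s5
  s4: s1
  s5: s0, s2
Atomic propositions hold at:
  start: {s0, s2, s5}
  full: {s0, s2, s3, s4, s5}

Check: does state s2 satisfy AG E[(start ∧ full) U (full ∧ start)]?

Sat(start ∧ full) = {s0, s2, s5}
Sat(full ∧ start) = {s0, s2, s5}
E[(start ∧ full) U (full ∧ start)]: least fixpoint, start Z0 = Sat((full ∧ start)) = {s0, s2, s5}, add states in Sat(start ∧ full) with some successor in Z. Already a fixed point.
Sat(E[(start ∧ full) U (full ∧ start)]) = {s0, s2, s5}
AG E[(start ∧ full) U (full ∧ start)]: greatest fixpoint, start Z0 = {s0, s2, s5}, keep only states in Sat with every successor in Z. Already a fixed point.
Sat(AG E[(start ∧ full) U (full ∧ start)]) = {s0, s2, s5}
s2 ∈ Sat(AG E[(start ∧ full) U (full ∧ start)]) = {s0, s2, s5}, so the formula holds at s2.

Yes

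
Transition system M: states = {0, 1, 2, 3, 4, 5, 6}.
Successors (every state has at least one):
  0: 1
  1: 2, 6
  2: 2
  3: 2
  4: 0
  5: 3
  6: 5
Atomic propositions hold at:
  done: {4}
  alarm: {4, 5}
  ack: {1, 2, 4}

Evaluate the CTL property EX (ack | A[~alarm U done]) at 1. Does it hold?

Yes

Sat(~alarm) = {0, 1, 2, 3, 6}
A[~alarm U done]: least fixpoint, start Z0 = Sat(done) = {4}, add states in Sat(~alarm) with every successor in Z. Already a fixed point.
Sat(A[~alarm U done]) = {4}
Sat(ack | A[~alarm U done]) = {1, 2, 4}
Sat(EX (ack | A[~alarm U done])) = {s : some successor in {1, 2, 4}} = {0, 1, 2, 3}
1 ∈ Sat(EX (ack | A[~alarm U done])) = {0, 1, 2, 3}, so the formula holds at 1.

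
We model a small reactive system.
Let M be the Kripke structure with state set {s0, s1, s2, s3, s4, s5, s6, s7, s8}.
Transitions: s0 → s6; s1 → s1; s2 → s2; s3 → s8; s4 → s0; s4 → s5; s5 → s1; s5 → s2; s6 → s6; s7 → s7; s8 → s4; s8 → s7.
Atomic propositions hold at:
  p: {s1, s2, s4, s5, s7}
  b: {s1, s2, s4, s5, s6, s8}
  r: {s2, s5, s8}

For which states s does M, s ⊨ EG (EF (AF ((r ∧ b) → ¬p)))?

Sat(r ∧ b) = {s2, s5, s8}
Sat(¬p) = {s0, s3, s6, s8}
Sat((r ∧ b) → ¬p) = {s0, s1, s3, s4, s6, s7, s8}
AF ((r ∧ b) → ¬p): least fixpoint, start Z0 = {s0, s1, s3, s4, s6, s7, s8}, add states with every successor in Z. Already a fixed point.
Sat(AF ((r ∧ b) → ¬p)) = {s0, s1, s3, s4, s6, s7, s8}
EF (AF ((r ∧ b) → ¬p)): least fixpoint, start Z0 = {s0, s1, s3, s4, s6, s7, s8}, add states with some successor in Z. Z1 = {s0, s1, s3, s4, s5, s6, s7, s8}; fixed.
Sat(EF (AF ((r ∧ b) → ¬p))) = {s0, s1, s3, s4, s5, s6, s7, s8}
EG (EF (AF ((r ∧ b) → ¬p))): greatest fixpoint, start Z0 = {s0, s1, s3, s4, s5, s6, s7, s8}, keep only states in Sat with some successor in Z. Already a fixed point.
Sat(EG (EF (AF ((r ∧ b) → ¬p)))) = {s0, s1, s3, s4, s5, s6, s7, s8}

{s0, s1, s3, s4, s5, s6, s7, s8}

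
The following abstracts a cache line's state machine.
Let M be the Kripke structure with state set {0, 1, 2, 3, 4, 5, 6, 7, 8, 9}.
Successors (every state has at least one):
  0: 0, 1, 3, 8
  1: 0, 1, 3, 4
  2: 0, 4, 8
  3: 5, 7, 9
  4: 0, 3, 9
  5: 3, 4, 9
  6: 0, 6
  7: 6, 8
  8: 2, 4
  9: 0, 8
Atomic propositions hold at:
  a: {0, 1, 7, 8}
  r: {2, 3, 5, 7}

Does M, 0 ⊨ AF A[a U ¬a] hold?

Sat(¬a) = {2, 3, 4, 5, 6, 9}
A[a U ¬a]: least fixpoint, start Z0 = Sat(¬a) = {2, 3, 4, 5, 6, 9}, add states in Sat(a) with every successor in Z. Z1 = {2, 3, 4, 5, 6, 8, 9}; Z2 = {2, 3, 4, 5, 6, 7, 8, 9}; fixed.
Sat(A[a U ¬a]) = {2, 3, 4, 5, 6, 7, 8, 9}
AF A[a U ¬a]: least fixpoint, start Z0 = {2, 3, 4, 5, 6, 7, 8, 9}, add states with every successor in Z. Already a fixed point.
Sat(AF A[a U ¬a]) = {2, 3, 4, 5, 6, 7, 8, 9}
0 ∉ Sat(AF A[a U ¬a]) = {2, 3, 4, 5, 6, 7, 8, 9}, so the formula does not hold at 0.

No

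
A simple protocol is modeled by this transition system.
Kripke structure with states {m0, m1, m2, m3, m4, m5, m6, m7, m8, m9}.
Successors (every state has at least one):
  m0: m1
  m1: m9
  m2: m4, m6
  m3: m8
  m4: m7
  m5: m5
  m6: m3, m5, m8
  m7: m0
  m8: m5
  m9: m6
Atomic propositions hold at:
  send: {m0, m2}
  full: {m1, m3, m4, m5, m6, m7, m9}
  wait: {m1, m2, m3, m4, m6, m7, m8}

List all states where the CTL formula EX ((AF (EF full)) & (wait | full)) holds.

{m0, m1, m2, m3, m4, m5, m6, m8, m9}

EF full: least fixpoint, start Z0 = {m1, m3, m4, m5, m6, m7, m9}, add states with some successor in Z. Z1 = {m0, m1, m2, m3, m4, m5, m6, m7, m8, m9}; fixed.
Sat(EF full) = {m0, m1, m2, m3, m4, m5, m6, m7, m8, m9}
AF (EF full): least fixpoint, start Z0 = {m0, m1, m2, m3, m4, m5, m6, m7, m8, m9}, add states with every successor in Z. Already a fixed point.
Sat(AF (EF full)) = {m0, m1, m2, m3, m4, m5, m6, m7, m8, m9}
Sat(wait | full) = {m1, m2, m3, m4, m5, m6, m7, m8, m9}
Sat((AF (EF full)) & (wait | full)) = {m1, m2, m3, m4, m5, m6, m7, m8, m9}
Sat(EX ((AF (EF full)) & (wait | full))) = {s : some successor in {m1, m2, m3, m4, m5, m6, m7, m8, m9}} = {m0, m1, m2, m3, m4, m5, m6, m8, m9}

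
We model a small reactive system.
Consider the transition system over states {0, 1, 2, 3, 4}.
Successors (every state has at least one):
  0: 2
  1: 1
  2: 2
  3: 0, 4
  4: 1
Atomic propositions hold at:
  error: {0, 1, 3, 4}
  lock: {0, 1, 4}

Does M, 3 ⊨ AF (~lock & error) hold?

Sat(~lock) = {2, 3}
Sat(~lock & error) = {3}
AF (~lock & error): least fixpoint, start Z0 = {3}, add states with every successor in Z. Already a fixed point.
Sat(AF (~lock & error)) = {3}
3 ∈ Sat(AF (~lock & error)) = {3}, so the formula holds at 3.

Yes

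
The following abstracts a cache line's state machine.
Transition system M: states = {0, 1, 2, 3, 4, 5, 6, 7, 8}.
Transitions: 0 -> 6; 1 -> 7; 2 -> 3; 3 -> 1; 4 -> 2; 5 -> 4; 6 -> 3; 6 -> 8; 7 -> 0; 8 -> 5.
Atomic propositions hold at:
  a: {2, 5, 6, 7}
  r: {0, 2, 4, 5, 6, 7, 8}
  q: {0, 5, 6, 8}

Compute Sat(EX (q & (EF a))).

{0, 6, 7, 8}

EF a: least fixpoint, start Z0 = {2, 5, 6, 7}, add states with some successor in Z. Z1 = {0, 1, 2, 4, 5, 6, 7, 8}; Z2 = {0, 1, 2, 3, 4, 5, 6, 7, 8}; fixed.
Sat(EF a) = {0, 1, 2, 3, 4, 5, 6, 7, 8}
Sat(q & (EF a)) = {0, 5, 6, 8}
Sat(EX (q & (EF a))) = {s : some successor in {0, 5, 6, 8}} = {0, 6, 7, 8}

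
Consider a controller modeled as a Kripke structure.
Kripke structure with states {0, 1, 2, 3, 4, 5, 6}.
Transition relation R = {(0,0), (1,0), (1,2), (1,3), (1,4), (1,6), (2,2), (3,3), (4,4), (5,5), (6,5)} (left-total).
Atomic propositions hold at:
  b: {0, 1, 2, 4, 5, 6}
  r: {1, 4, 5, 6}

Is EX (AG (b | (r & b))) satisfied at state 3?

No

Sat(r & b) = {1, 4, 5, 6}
Sat(b | (r & b)) = {0, 1, 2, 4, 5, 6}
AG (b | (r & b)): greatest fixpoint, start Z0 = {0, 1, 2, 4, 5, 6}, keep only states in Sat with every successor in Z. Z1 = {0, 2, 4, 5, 6}; fixed.
Sat(AG (b | (r & b))) = {0, 2, 4, 5, 6}
Sat(EX (AG (b | (r & b)))) = {s : some successor in {0, 2, 4, 5, 6}} = {0, 1, 2, 4, 5, 6}
3 ∉ Sat(EX (AG (b | (r & b)))) = {0, 1, 2, 4, 5, 6}, so the formula does not hold at 3.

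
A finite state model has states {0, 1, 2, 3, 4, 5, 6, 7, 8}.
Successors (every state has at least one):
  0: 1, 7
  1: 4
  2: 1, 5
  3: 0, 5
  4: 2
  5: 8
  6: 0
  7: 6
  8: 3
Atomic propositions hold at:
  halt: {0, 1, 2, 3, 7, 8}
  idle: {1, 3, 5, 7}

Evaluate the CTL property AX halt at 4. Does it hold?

Sat(AX halt) = {s : every successor in {0, 1, 2, 3, 7, 8}} = {0, 4, 5, 6, 8}
4 ∈ Sat(AX halt) = {0, 4, 5, 6, 8}, so the formula holds at 4.

Yes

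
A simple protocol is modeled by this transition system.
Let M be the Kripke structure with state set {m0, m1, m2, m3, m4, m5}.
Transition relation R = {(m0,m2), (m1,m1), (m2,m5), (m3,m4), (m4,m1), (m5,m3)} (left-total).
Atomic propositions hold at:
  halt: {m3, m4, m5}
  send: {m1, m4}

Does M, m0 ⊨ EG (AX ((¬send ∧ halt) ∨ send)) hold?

No

Sat(¬send) = {m0, m2, m3, m5}
Sat(¬send ∧ halt) = {m3, m5}
Sat((¬send ∧ halt) ∨ send) = {m1, m3, m4, m5}
Sat(AX ((¬send ∧ halt) ∨ send)) = {s : every successor in {m1, m3, m4, m5}} = {m1, m2, m3, m4, m5}
EG (AX ((¬send ∧ halt) ∨ send)): greatest fixpoint, start Z0 = {m1, m2, m3, m4, m5}, keep only states in Sat with some successor in Z. Already a fixed point.
Sat(EG (AX ((¬send ∧ halt) ∨ send))) = {m1, m2, m3, m4, m5}
m0 ∉ Sat(EG (AX ((¬send ∧ halt) ∨ send))) = {m1, m2, m3, m4, m5}, so the formula does not hold at m0.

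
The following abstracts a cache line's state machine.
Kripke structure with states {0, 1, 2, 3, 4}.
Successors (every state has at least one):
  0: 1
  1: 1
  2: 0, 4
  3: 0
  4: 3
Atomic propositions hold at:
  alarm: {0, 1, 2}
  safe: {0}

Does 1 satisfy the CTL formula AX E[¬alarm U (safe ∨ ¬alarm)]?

Sat(¬alarm) = {3, 4}
Sat(safe ∨ ¬alarm) = {0, 3, 4}
E[¬alarm U (safe ∨ ¬alarm)]: least fixpoint, start Z0 = Sat((safe ∨ ¬alarm)) = {0, 3, 4}, add states in Sat(¬alarm) with some successor in Z. Already a fixed point.
Sat(E[¬alarm U (safe ∨ ¬alarm)]) = {0, 3, 4}
Sat(AX E[¬alarm U (safe ∨ ¬alarm)]) = {s : every successor in {0, 3, 4}} = {2, 3, 4}
1 ∉ Sat(AX E[¬alarm U (safe ∨ ¬alarm)]) = {2, 3, 4}, so the formula does not hold at 1.

No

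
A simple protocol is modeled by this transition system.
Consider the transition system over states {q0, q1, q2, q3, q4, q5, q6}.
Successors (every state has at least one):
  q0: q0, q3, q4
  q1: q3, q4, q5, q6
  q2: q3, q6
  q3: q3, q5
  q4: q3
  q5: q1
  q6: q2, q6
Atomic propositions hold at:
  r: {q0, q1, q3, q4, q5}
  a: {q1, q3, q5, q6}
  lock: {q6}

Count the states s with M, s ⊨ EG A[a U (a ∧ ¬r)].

Sat(¬r) = {q2, q6}
Sat(a ∧ ¬r) = {q6}
A[a U (a ∧ ¬r)]: least fixpoint, start Z0 = Sat((a ∧ ¬r)) = {q6}, add states in Sat(a) with every successor in Z. Already a fixed point.
Sat(A[a U (a ∧ ¬r)]) = {q6}
EG A[a U (a ∧ ¬r)]: greatest fixpoint, start Z0 = {q6}, keep only states in Sat with some successor in Z. Already a fixed point.
Sat(EG A[a U (a ∧ ¬r)]) = {q6}
|Sat(EG A[a U (a ∧ ¬r)])| = |{q6}| = 1.

1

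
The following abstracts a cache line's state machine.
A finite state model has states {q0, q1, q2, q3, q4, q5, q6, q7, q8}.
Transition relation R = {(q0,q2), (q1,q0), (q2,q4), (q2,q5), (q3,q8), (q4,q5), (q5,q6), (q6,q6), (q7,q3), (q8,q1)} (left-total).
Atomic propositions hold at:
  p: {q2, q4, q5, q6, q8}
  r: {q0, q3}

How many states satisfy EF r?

5

EF r: least fixpoint, start Z0 = {q0, q3}, add states with some successor in Z. Z1 = {q0, q1, q3, q7}; Z2 = {q0, q1, q3, q7, q8}; fixed.
Sat(EF r) = {q0, q1, q3, q7, q8}
|Sat(EF r)| = |{q0, q1, q3, q7, q8}| = 5.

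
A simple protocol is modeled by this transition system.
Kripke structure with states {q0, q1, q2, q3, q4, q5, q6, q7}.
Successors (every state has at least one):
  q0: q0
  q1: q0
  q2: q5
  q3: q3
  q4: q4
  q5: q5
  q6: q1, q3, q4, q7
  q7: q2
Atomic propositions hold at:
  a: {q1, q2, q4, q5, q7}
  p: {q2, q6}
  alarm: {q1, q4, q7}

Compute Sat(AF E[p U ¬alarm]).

{q0, q1, q2, q3, q5, q6, q7}

Sat(¬alarm) = {q0, q2, q3, q5, q6}
E[p U ¬alarm]: least fixpoint, start Z0 = Sat(¬alarm) = {q0, q2, q3, q5, q6}, add states in Sat(p) with some successor in Z. Already a fixed point.
Sat(E[p U ¬alarm]) = {q0, q2, q3, q5, q6}
AF E[p U ¬alarm]: least fixpoint, start Z0 = {q0, q2, q3, q5, q6}, add states with every successor in Z. Z1 = {q0, q1, q2, q3, q5, q6, q7}; fixed.
Sat(AF E[p U ¬alarm]) = {q0, q1, q2, q3, q5, q6, q7}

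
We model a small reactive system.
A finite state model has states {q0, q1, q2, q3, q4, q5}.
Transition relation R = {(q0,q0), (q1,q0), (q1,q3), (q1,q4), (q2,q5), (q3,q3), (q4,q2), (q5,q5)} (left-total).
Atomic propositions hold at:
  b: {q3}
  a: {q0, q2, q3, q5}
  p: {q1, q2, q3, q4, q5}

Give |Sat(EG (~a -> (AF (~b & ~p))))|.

4

Sat(~a) = {q1, q4}
Sat(~b) = {q0, q1, q2, q4, q5}
Sat(~p) = {q0}
Sat(~b & ~p) = {q0}
AF (~b & ~p): least fixpoint, start Z0 = {q0}, add states with every successor in Z. Already a fixed point.
Sat(AF (~b & ~p)) = {q0}
Sat(~a -> (AF (~b & ~p))) = {q0, q2, q3, q5}
EG (~a -> (AF (~b & ~p))): greatest fixpoint, start Z0 = {q0, q2, q3, q5}, keep only states in Sat with some successor in Z. Already a fixed point.
Sat(EG (~a -> (AF (~b & ~p)))) = {q0, q2, q3, q5}
|Sat(EG (~a -> (AF (~b & ~p))))| = |{q0, q2, q3, q5}| = 4.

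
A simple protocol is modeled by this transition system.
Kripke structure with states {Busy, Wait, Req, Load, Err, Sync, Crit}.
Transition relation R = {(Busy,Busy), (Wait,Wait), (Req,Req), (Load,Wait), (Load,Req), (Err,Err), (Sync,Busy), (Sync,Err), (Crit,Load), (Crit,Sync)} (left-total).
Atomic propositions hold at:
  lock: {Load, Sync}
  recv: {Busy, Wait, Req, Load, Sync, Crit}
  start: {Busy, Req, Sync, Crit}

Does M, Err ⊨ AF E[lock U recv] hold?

No

E[lock U recv]: least fixpoint, start Z0 = Sat(recv) = {Busy, Wait, Req, Load, Sync, Crit}, add states in Sat(lock) with some successor in Z. Already a fixed point.
Sat(E[lock U recv]) = {Busy, Wait, Req, Load, Sync, Crit}
AF E[lock U recv]: least fixpoint, start Z0 = {Busy, Wait, Req, Load, Sync, Crit}, add states with every successor in Z. Already a fixed point.
Sat(AF E[lock U recv]) = {Busy, Wait, Req, Load, Sync, Crit}
Err ∉ Sat(AF E[lock U recv]) = {Busy, Wait, Req, Load, Sync, Crit}, so the formula does not hold at Err.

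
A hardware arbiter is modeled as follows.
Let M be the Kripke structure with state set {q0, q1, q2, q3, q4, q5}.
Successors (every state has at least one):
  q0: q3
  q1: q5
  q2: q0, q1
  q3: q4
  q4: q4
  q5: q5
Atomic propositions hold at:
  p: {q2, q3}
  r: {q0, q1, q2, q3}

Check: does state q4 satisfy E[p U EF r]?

No

EF r: least fixpoint, start Z0 = {q0, q1, q2, q3}, add states with some successor in Z. Already a fixed point.
Sat(EF r) = {q0, q1, q2, q3}
E[p U EF r]: least fixpoint, start Z0 = Sat(EF r) = {q0, q1, q2, q3}, add states in Sat(p) with some successor in Z. Already a fixed point.
Sat(E[p U EF r]) = {q0, q1, q2, q3}
q4 ∉ Sat(E[p U EF r]) = {q0, q1, q2, q3}, so the formula does not hold at q4.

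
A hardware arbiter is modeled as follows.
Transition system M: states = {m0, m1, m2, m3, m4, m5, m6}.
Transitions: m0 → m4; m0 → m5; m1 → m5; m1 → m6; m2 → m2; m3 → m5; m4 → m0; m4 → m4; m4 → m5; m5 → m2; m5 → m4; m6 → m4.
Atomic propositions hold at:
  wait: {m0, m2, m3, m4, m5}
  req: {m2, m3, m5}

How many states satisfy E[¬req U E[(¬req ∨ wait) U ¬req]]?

6

Sat(¬req) = {m0, m1, m4, m6}
Sat(¬req ∨ wait) = {m0, m1, m2, m3, m4, m5, m6}
E[(¬req ∨ wait) U ¬req]: least fixpoint, start Z0 = Sat(¬req) = {m0, m1, m4, m6}, add states in Sat(¬req ∨ wait) with some successor in Z. Z1 = {m0, m1, m4, m5, m6}; Z2 = {m0, m1, m3, m4, m5, m6}; fixed.
Sat(E[(¬req ∨ wait) U ¬req]) = {m0, m1, m3, m4, m5, m6}
E[¬req U E[(¬req ∨ wait) U ¬req]]: least fixpoint, start Z0 = Sat(E[(¬req ∨ wait) U ¬req]) = {m0, m1, m3, m4, m5, m6}, add states in Sat(¬req) with some successor in Z. Already a fixed point.
Sat(E[¬req U E[(¬req ∨ wait) U ¬req]]) = {m0, m1, m3, m4, m5, m6}
|Sat(E[¬req U E[(¬req ∨ wait) U ¬req]])| = |{m0, m1, m3, m4, m5, m6}| = 6.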